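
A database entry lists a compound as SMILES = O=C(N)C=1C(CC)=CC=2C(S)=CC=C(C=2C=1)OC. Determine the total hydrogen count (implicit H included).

15

Walk through each heavy atom and fill implicit hydrogens from standard valence (C 4, N 3, O 2, S 2, halogen 1):
  atom 1: O, bond orders sum to 2 (valence 2) → 0 H
  atom 2: C, bond orders sum to 4 (valence 4) → 0 H
  atom 3: N, bond orders sum to 1 (valence 3) → 2 H
  atom 4: C, bond orders sum to 4 (valence 4) → 0 H
  atom 5: C, bond orders sum to 4 (valence 4) → 0 H
  atom 6: C, bond orders sum to 2 (valence 4) → 2 H
  atom 7: C, bond orders sum to 1 (valence 4) → 3 H
  atom 8: C, bond orders sum to 3 (valence 4) → 1 H
  atom 9: C, bond orders sum to 4 (valence 4) → 0 H
  atom 10: C, bond orders sum to 4 (valence 4) → 0 H
  atom 11: S, bond orders sum to 1 (valence 2) → 1 H
  atom 12: C, bond orders sum to 3 (valence 4) → 1 H
  atom 13: C, bond orders sum to 3 (valence 4) → 1 H
  atom 14: C, bond orders sum to 4 (valence 4) → 0 H
  atom 15: C, bond orders sum to 4 (valence 4) → 0 H
  atom 16: C, bond orders sum to 3 (valence 4) → 1 H
  atom 17: O, bond orders sum to 2 (valence 2) → 0 H
  atom 18: C, bond orders sum to 1 (valence 4) → 3 H
Total hydrogens: 15.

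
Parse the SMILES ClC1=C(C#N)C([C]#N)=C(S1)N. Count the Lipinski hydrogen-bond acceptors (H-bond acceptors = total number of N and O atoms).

3

N atoms: 3; O atoms: 0.
Lipinski HBA = 3 + 0 = 3.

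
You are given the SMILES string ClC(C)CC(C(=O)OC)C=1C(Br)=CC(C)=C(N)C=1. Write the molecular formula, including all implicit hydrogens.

C13H17BrClNO2

Walk through each heavy atom and fill implicit hydrogens from standard valence (C 4, N 3, O 2, S 2, halogen 1):
  atom 1: Cl (halogen, monovalent) → 0 H
  atom 2: C, bond orders sum to 3 (valence 4) → 1 H
  atom 3: C, bond orders sum to 1 (valence 4) → 3 H
  atom 4: C, bond orders sum to 2 (valence 4) → 2 H
  atom 5: C, bond orders sum to 3 (valence 4) → 1 H
  atom 6: C, bond orders sum to 4 (valence 4) → 0 H
  atom 7: O, bond orders sum to 2 (valence 2) → 0 H
  atom 8: O, bond orders sum to 2 (valence 2) → 0 H
  atom 9: C, bond orders sum to 1 (valence 4) → 3 H
  atom 10: C, bond orders sum to 4 (valence 4) → 0 H
  atom 11: C, bond orders sum to 4 (valence 4) → 0 H
  atom 12: Br (halogen, monovalent) → 0 H
  atom 13: C, bond orders sum to 3 (valence 4) → 1 H
  atom 14: C, bond orders sum to 4 (valence 4) → 0 H
  atom 15: C, bond orders sum to 1 (valence 4) → 3 H
  atom 16: C, bond orders sum to 4 (valence 4) → 0 H
  atom 17: N, bond orders sum to 1 (valence 3) → 2 H
  atom 18: C, bond orders sum to 3 (valence 4) → 1 H
Totals → C:13, H:17, Br:1, Cl:1, N:1, O:2.
In Hill order: C13H17BrClNO2.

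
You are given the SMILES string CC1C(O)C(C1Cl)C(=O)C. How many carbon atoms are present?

Count every carbon token in the SMILES (each C, including those in ring-closure positions and inside branches).
Carbon count: 7.

7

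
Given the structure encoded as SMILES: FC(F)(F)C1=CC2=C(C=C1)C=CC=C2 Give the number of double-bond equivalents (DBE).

7

Degree of unsaturation = (number of rings) + (number of π bonds).
Ring closures in the SMILES: 2.
π bonds: 5 double bonds (each 1 DoU) → 5 DoU from unsaturation.
Total DoU = 2 + 5 = 7.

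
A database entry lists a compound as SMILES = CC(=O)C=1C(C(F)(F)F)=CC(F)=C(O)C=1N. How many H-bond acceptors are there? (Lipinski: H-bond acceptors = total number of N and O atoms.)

N atoms: 1; O atoms: 2.
Lipinski HBA = 1 + 2 = 3.

3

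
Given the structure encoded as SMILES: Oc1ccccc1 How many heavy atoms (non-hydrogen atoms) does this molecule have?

Every atom symbol written in the SMILES (organic subset) is one heavy atom; implicit H are not written.
Heavy atoms by element → C:6, O:1.
Total: 7.

7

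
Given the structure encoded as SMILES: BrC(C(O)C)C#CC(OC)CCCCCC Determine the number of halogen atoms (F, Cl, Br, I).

1

Halogen atoms appear at heavy-atom position 1 (1×Br).
Other groups present: 1 alkyne, 1 ether, 1 hydroxyl.
Halogen count: 1.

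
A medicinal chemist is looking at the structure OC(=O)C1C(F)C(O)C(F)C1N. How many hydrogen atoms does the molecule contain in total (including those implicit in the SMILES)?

9

Walk through each heavy atom and fill implicit hydrogens from standard valence (C 4, N 3, O 2, S 2, halogen 1):
  atom 1: O, bond orders sum to 1 (valence 2) → 1 H
  atom 2: C, bond orders sum to 4 (valence 4) → 0 H
  atom 3: O, bond orders sum to 2 (valence 2) → 0 H
  atom 4: C, bond orders sum to 3 (valence 4) → 1 H
  atom 5: C, bond orders sum to 3 (valence 4) → 1 H
  atom 6: F (halogen, monovalent) → 0 H
  atom 7: C, bond orders sum to 3 (valence 4) → 1 H
  atom 8: O, bond orders sum to 1 (valence 2) → 1 H
  atom 9: C, bond orders sum to 3 (valence 4) → 1 H
  atom 10: F (halogen, monovalent) → 0 H
  atom 11: C, bond orders sum to 3 (valence 4) → 1 H
  atom 12: N, bond orders sum to 1 (valence 3) → 2 H
Total hydrogens: 9.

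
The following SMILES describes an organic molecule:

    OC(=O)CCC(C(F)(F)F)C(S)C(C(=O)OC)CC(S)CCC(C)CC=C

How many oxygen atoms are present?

4

Scan the SMILES for O atoms (remember two-letter symbols like Cl and Br are single atoms).
Oxygen count: 4.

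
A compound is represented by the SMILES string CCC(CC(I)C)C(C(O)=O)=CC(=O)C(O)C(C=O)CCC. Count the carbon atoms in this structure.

16

Count every carbon token in the SMILES (each C, including those in ring-closure positions and inside branches).
Carbon count: 16.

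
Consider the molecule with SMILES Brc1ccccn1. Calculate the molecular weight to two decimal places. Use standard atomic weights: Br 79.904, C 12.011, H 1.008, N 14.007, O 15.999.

158.00 g/mol

First, the molecular formula is C5H4BrN (counting implicit H from valence).
  Br: 1 × 79.904 = 79.904
  C: 5 × 12.011 = 60.055
  H: 4 × 1.008 = 4.032
  N: 1 × 14.007 = 14.007
Sum: 1×79.904 + 5×12.011 + 4×1.008 + 1×14.007 = 157.998 → 158.00 g/mol.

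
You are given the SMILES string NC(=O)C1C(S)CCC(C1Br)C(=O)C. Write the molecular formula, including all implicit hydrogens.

C9H14BrNO2S

Walk through each heavy atom and fill implicit hydrogens from standard valence (C 4, N 3, O 2, S 2, halogen 1):
  atom 1: N, bond orders sum to 1 (valence 3) → 2 H
  atom 2: C, bond orders sum to 4 (valence 4) → 0 H
  atom 3: O, bond orders sum to 2 (valence 2) → 0 H
  atom 4: C, bond orders sum to 3 (valence 4) → 1 H
  atom 5: C, bond orders sum to 3 (valence 4) → 1 H
  atom 6: S, bond orders sum to 1 (valence 2) → 1 H
  atom 7: C, bond orders sum to 2 (valence 4) → 2 H
  atom 8: C, bond orders sum to 2 (valence 4) → 2 H
  atom 9: C, bond orders sum to 3 (valence 4) → 1 H
  atom 10: C, bond orders sum to 3 (valence 4) → 1 H
  atom 11: Br (halogen, monovalent) → 0 H
  atom 12: C, bond orders sum to 4 (valence 4) → 0 H
  atom 13: O, bond orders sum to 2 (valence 2) → 0 H
  atom 14: C, bond orders sum to 1 (valence 4) → 3 H
Totals → C:9, H:14, Br:1, N:1, O:2, S:1.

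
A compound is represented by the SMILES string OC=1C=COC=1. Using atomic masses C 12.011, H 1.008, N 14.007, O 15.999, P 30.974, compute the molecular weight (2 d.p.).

84.07 g/mol

First, the molecular formula is C4H4O2 (counting implicit H from valence).
  C: 4 × 12.011 = 48.044
  H: 4 × 1.008 = 4.032
  O: 2 × 15.999 = 31.998
Sum: 4×12.011 + 4×1.008 + 2×15.999 = 84.074 → 84.07 g/mol.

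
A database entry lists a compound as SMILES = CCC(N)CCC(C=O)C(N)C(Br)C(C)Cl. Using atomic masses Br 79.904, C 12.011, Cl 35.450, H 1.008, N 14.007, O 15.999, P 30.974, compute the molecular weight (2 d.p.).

First, the molecular formula is C11H22BrClN2O (counting implicit H from valence).
  Br: 1 × 79.904 = 79.904
  C: 11 × 12.011 = 132.121
  Cl: 1 × 35.450 = 35.450
  H: 22 × 1.008 = 22.176
  N: 2 × 14.007 = 28.014
  O: 1 × 15.999 = 15.999
Sum: 1×79.904 + 11×12.011 + 1×35.450 + 22×1.008 + 2×14.007 + 1×15.999 = 313.664 → 313.66 g/mol.

313.66 g/mol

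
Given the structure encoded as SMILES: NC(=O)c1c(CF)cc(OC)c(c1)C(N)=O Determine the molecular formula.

C10H11FN2O3

Walk through each heavy atom and fill implicit hydrogens from standard valence (C 4, N 3, O 2, S 2, halogen 1); for lowercase aromatic atoms, an aromatic c carries 1 H when it has two neighbours and 0 H with three, and aromatic n carries 0 H:
  atom 1: N, bond orders sum to 1 (valence 3) → 2 H
  atom 2: C, bond orders sum to 4 (valence 4) → 0 H
  atom 3: O, bond orders sum to 2 (valence 2) → 0 H
  atom 4: aromatic c, 3 neighbours → 0 H
  atom 5: aromatic c, 3 neighbours → 0 H
  atom 6: C, bond orders sum to 2 (valence 4) → 2 H
  atom 7: F (halogen, monovalent) → 0 H
  atom 8: aromatic c, 2 neighbours → 1 H
  atom 9: aromatic c, 3 neighbours → 0 H
  atom 10: O, bond orders sum to 2 (valence 2) → 0 H
  atom 11: C, bond orders sum to 1 (valence 4) → 3 H
  atom 12: aromatic c, 3 neighbours → 0 H
  atom 13: aromatic c, 2 neighbours → 1 H
  atom 14: C, bond orders sum to 4 (valence 4) → 0 H
  atom 15: N, bond orders sum to 1 (valence 3) → 2 H
  atom 16: O, bond orders sum to 2 (valence 2) → 0 H
Totals → C:10, H:11, F:1, N:2, O:3.
In Hill order: C10H11FN2O3.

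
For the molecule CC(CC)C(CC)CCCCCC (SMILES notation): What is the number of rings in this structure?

In SMILES, each pair of matching ring-closure digits denotes one ring-closing bond; the number of such bonds equals the number of independent rings.
Ring-closure bonds here: 0.

0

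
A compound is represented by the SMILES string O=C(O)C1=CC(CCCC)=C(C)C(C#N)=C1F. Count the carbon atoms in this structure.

13

Count every carbon token in the SMILES (each C, including those in ring-closure positions and inside branches).
Carbon count: 13.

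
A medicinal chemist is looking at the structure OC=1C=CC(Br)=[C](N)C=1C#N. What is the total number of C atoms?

Count every carbon token in the SMILES (each C, including those in ring-closure positions and inside branches).
Carbon count: 7.

7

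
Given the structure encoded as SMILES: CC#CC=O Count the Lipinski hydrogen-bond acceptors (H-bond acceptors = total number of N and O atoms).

1

N atoms: 0; O atoms: 1.
Lipinski HBA = 0 + 1 = 1.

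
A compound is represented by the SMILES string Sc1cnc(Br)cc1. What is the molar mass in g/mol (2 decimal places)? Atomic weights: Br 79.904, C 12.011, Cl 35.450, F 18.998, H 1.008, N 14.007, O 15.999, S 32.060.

190.06 g/mol

First, the molecular formula is C5H4BrNS (counting implicit H from valence).
  Br: 1 × 79.904 = 79.904
  C: 5 × 12.011 = 60.055
  H: 4 × 1.008 = 4.032
  N: 1 × 14.007 = 14.007
  S: 1 × 32.060 = 32.060
Sum: 1×79.904 + 5×12.011 + 4×1.008 + 1×14.007 + 1×32.060 = 190.058 → 190.06 g/mol.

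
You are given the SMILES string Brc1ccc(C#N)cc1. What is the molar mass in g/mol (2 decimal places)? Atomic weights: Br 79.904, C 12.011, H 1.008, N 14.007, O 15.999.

First, the molecular formula is C7H4BrN (counting implicit H from valence).
  Br: 1 × 79.904 = 79.904
  C: 7 × 12.011 = 84.077
  H: 4 × 1.008 = 4.032
  N: 1 × 14.007 = 14.007
Sum: 1×79.904 + 7×12.011 + 4×1.008 + 1×14.007 = 182.020 → 182.02 g/mol.

182.02 g/mol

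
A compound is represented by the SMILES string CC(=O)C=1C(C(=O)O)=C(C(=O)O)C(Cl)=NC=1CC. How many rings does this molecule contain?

In SMILES, each pair of matching ring-closure digits denotes one ring-closing bond; the number of such bonds equals the number of independent rings.
Ring-closure bonds here: 1.

1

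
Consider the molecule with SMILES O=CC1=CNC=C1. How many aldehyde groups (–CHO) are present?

1

The aldehyde motif appears at heavy-atom position 2 in the SMILES.
Aldehyde count: 1.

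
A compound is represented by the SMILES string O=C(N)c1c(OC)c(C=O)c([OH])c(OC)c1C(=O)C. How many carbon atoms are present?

Count every carbon token in the SMILES (each C, including those in ring-closure positions and inside branches).
Carbon count: 12.

12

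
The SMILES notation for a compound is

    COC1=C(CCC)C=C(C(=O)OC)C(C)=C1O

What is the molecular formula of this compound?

Walk through each heavy atom and fill implicit hydrogens from standard valence (C 4, N 3, O 2, S 2, halogen 1):
  atom 1: C, bond orders sum to 1 (valence 4) → 3 H
  atom 2: O, bond orders sum to 2 (valence 2) → 0 H
  atom 3: C, bond orders sum to 4 (valence 4) → 0 H
  atom 4: C, bond orders sum to 4 (valence 4) → 0 H
  atom 5: C, bond orders sum to 2 (valence 4) → 2 H
  atom 6: C, bond orders sum to 2 (valence 4) → 2 H
  atom 7: C, bond orders sum to 1 (valence 4) → 3 H
  atom 8: C, bond orders sum to 3 (valence 4) → 1 H
  atom 9: C, bond orders sum to 4 (valence 4) → 0 H
  atom 10: C, bond orders sum to 4 (valence 4) → 0 H
  atom 11: O, bond orders sum to 2 (valence 2) → 0 H
  atom 12: O, bond orders sum to 2 (valence 2) → 0 H
  atom 13: C, bond orders sum to 1 (valence 4) → 3 H
  atom 14: C, bond orders sum to 4 (valence 4) → 0 H
  atom 15: C, bond orders sum to 1 (valence 4) → 3 H
  atom 16: C, bond orders sum to 4 (valence 4) → 0 H
  atom 17: O, bond orders sum to 1 (valence 2) → 1 H
Totals → C:13, H:18, O:4.
In Hill order: C13H18O4.

C13H18O4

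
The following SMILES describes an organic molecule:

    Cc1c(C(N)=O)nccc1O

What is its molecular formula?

Walk through each heavy atom and fill implicit hydrogens from standard valence (C 4, N 3, O 2, S 2, halogen 1); for lowercase aromatic atoms, an aromatic c carries 1 H when it has two neighbours and 0 H with three, and aromatic n carries 0 H:
  atom 1: C, bond orders sum to 1 (valence 4) → 3 H
  atom 2: aromatic c, 3 neighbours → 0 H
  atom 3: aromatic c, 3 neighbours → 0 H
  atom 4: C, bond orders sum to 4 (valence 4) → 0 H
  atom 5: N, bond orders sum to 1 (valence 3) → 2 H
  atom 6: O, bond orders sum to 2 (valence 2) → 0 H
  atom 7: aromatic n, 2 neighbours → 0 H
  atom 8: aromatic c, 2 neighbours → 1 H
  atom 9: aromatic c, 2 neighbours → 1 H
  atom 10: aromatic c, 3 neighbours → 0 H
  atom 11: O, bond orders sum to 1 (valence 2) → 1 H
Totals → C:7, H:8, N:2, O:2.

C7H8N2O2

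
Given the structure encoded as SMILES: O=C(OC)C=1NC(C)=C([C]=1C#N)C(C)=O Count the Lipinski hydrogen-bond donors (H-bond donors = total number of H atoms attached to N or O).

Donors: find every N or O and count the H atoms it carries.
  atom 1 (O): bond orders sum to 2 → 0 H
  atom 3 (O): bond orders sum to 2 → 0 H
  atom 6 (N): bond orders sum to 2 → 1 H
  atom 12 (N): bond orders sum to 3 → 0 H
  atom 15 (O): bond orders sum to 2 → 0 H
Lipinski HBD = 1.

1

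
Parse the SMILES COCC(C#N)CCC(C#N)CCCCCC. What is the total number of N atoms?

Scan the SMILES for N atoms (remember two-letter symbols like Cl and Br are single atoms).
Nitrogen count: 2.

2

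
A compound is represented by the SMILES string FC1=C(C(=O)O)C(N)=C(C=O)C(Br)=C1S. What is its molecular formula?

Walk through each heavy atom and fill implicit hydrogens from standard valence (C 4, N 3, O 2, S 2, halogen 1):
  atom 1: F (halogen, monovalent) → 0 H
  atom 2: C, bond orders sum to 4 (valence 4) → 0 H
  atom 3: C, bond orders sum to 4 (valence 4) → 0 H
  atom 4: C, bond orders sum to 4 (valence 4) → 0 H
  atom 5: O, bond orders sum to 2 (valence 2) → 0 H
  atom 6: O, bond orders sum to 1 (valence 2) → 1 H
  atom 7: C, bond orders sum to 4 (valence 4) → 0 H
  atom 8: N, bond orders sum to 1 (valence 3) → 2 H
  atom 9: C, bond orders sum to 4 (valence 4) → 0 H
  atom 10: C, bond orders sum to 3 (valence 4) → 1 H
  atom 11: O, bond orders sum to 2 (valence 2) → 0 H
  atom 12: C, bond orders sum to 4 (valence 4) → 0 H
  atom 13: Br (halogen, monovalent) → 0 H
  atom 14: C, bond orders sum to 4 (valence 4) → 0 H
  atom 15: S, bond orders sum to 1 (valence 2) → 1 H
Totals → C:8, H:5, Br:1, F:1, N:1, O:3, S:1.
In Hill order: C8H5BrFNO3S.

C8H5BrFNO3S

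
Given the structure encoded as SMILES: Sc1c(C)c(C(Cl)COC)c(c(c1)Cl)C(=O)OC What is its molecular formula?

C12H14Cl2O3S

Walk through each heavy atom and fill implicit hydrogens from standard valence (C 4, N 3, O 2, S 2, halogen 1); for lowercase aromatic atoms, an aromatic c carries 1 H when it has two neighbours and 0 H with three, and aromatic n carries 0 H:
  atom 1: S, bond orders sum to 1 (valence 2) → 1 H
  atom 2: aromatic c, 3 neighbours → 0 H
  atom 3: aromatic c, 3 neighbours → 0 H
  atom 4: C, bond orders sum to 1 (valence 4) → 3 H
  atom 5: aromatic c, 3 neighbours → 0 H
  atom 6: C, bond orders sum to 3 (valence 4) → 1 H
  atom 7: Cl (halogen, monovalent) → 0 H
  atom 8: C, bond orders sum to 2 (valence 4) → 2 H
  atom 9: O, bond orders sum to 2 (valence 2) → 0 H
  atom 10: C, bond orders sum to 1 (valence 4) → 3 H
  atom 11: aromatic c, 3 neighbours → 0 H
  atom 12: aromatic c, 3 neighbours → 0 H
  atom 13: aromatic c, 2 neighbours → 1 H
  atom 14: Cl (halogen, monovalent) → 0 H
  atom 15: C, bond orders sum to 4 (valence 4) → 0 H
  atom 16: O, bond orders sum to 2 (valence 2) → 0 H
  atom 17: O, bond orders sum to 2 (valence 2) → 0 H
  atom 18: C, bond orders sum to 1 (valence 4) → 3 H
Totals → C:12, H:14, Cl:2, O:3, S:1.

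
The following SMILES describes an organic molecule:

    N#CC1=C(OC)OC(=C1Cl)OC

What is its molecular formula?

Walk through each heavy atom and fill implicit hydrogens from standard valence (C 4, N 3, O 2, S 2, halogen 1):
  atom 1: N, bond orders sum to 3 (valence 3) → 0 H
  atom 2: C, bond orders sum to 4 (valence 4) → 0 H
  atom 3: C, bond orders sum to 4 (valence 4) → 0 H
  atom 4: C, bond orders sum to 4 (valence 4) → 0 H
  atom 5: O, bond orders sum to 2 (valence 2) → 0 H
  atom 6: C, bond orders sum to 1 (valence 4) → 3 H
  atom 7: O, bond orders sum to 2 (valence 2) → 0 H
  atom 8: C, bond orders sum to 4 (valence 4) → 0 H
  atom 9: C, bond orders sum to 4 (valence 4) → 0 H
  atom 10: Cl (halogen, monovalent) → 0 H
  atom 11: O, bond orders sum to 2 (valence 2) → 0 H
  atom 12: C, bond orders sum to 1 (valence 4) → 3 H
Totals → C:7, H:6, Cl:1, N:1, O:3.

C7H6ClNO3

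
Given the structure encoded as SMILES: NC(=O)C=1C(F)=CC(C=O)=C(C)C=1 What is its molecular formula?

C9H8FNO2

Walk through each heavy atom and fill implicit hydrogens from standard valence (C 4, N 3, O 2, S 2, halogen 1):
  atom 1: N, bond orders sum to 1 (valence 3) → 2 H
  atom 2: C, bond orders sum to 4 (valence 4) → 0 H
  atom 3: O, bond orders sum to 2 (valence 2) → 0 H
  atom 4: C, bond orders sum to 4 (valence 4) → 0 H
  atom 5: C, bond orders sum to 4 (valence 4) → 0 H
  atom 6: F (halogen, monovalent) → 0 H
  atom 7: C, bond orders sum to 3 (valence 4) → 1 H
  atom 8: C, bond orders sum to 4 (valence 4) → 0 H
  atom 9: C, bond orders sum to 3 (valence 4) → 1 H
  atom 10: O, bond orders sum to 2 (valence 2) → 0 H
  atom 11: C, bond orders sum to 4 (valence 4) → 0 H
  atom 12: C, bond orders sum to 1 (valence 4) → 3 H
  atom 13: C, bond orders sum to 3 (valence 4) → 1 H
Totals → C:9, H:8, F:1, N:1, O:2.
In Hill order: C9H8FNO2.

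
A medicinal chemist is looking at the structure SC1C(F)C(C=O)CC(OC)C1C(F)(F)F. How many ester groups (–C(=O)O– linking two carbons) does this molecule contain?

0

Scan the SMILES for the ester motif — none present.
Groups that are present: 1 aldehyde, 1 ether, 1 thiol.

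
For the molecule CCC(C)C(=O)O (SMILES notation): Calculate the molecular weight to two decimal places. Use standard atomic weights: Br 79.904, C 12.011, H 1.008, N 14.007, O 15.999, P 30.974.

First, the molecular formula is C5H10O2 (counting implicit H from valence).
  C: 5 × 12.011 = 60.055
  H: 10 × 1.008 = 10.080
  O: 2 × 15.999 = 31.998
Sum: 5×12.011 + 10×1.008 + 2×15.999 = 102.133 → 102.13 g/mol.

102.13 g/mol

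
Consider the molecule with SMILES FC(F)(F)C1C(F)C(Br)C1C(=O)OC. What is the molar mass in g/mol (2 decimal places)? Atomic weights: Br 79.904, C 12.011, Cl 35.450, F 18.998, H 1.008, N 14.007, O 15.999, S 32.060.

279.03 g/mol

First, the molecular formula is C7H7BrF4O2 (counting implicit H from valence).
  Br: 1 × 79.904 = 79.904
  C: 7 × 12.011 = 84.077
  F: 4 × 18.998 = 75.992
  H: 7 × 1.008 = 7.056
  O: 2 × 15.999 = 31.998
Sum: 1×79.904 + 7×12.011 + 4×18.998 + 7×1.008 + 2×15.999 = 279.027 → 279.03 g/mol.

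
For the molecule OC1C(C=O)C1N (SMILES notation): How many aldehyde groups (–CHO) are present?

The aldehyde motif appears at heavy-atom position 4 in the SMILES.
Other groups present: 1 hydroxyl, 1 primary amine.
Aldehyde count: 1.

1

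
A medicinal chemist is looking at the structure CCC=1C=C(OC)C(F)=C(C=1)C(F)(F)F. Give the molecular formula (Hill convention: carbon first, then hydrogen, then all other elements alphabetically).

Walk through each heavy atom and fill implicit hydrogens from standard valence (C 4, N 3, O 2, S 2, halogen 1):
  atom 1: C, bond orders sum to 1 (valence 4) → 3 H
  atom 2: C, bond orders sum to 2 (valence 4) → 2 H
  atom 3: C, bond orders sum to 4 (valence 4) → 0 H
  atom 4: C, bond orders sum to 3 (valence 4) → 1 H
  atom 5: C, bond orders sum to 4 (valence 4) → 0 H
  atom 6: O, bond orders sum to 2 (valence 2) → 0 H
  atom 7: C, bond orders sum to 1 (valence 4) → 3 H
  atom 8: C, bond orders sum to 4 (valence 4) → 0 H
  atom 9: F (halogen, monovalent) → 0 H
  atom 10: C, bond orders sum to 4 (valence 4) → 0 H
  atom 11: C, bond orders sum to 3 (valence 4) → 1 H
  atom 12: C, bond orders sum to 4 (valence 4) → 0 H
  atom 13: F (halogen, monovalent) → 0 H
  atom 14: F (halogen, monovalent) → 0 H
  atom 15: F (halogen, monovalent) → 0 H
Totals → C:10, H:10, F:4, O:1.
In Hill order: C10H10F4O.

C10H10F4O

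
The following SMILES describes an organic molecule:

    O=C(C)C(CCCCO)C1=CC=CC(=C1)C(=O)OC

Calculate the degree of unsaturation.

Molecular formula: C15H20O4.
DoU = (2C + 2 + N − H − X) / 2, where X is the halogen count and O/S are ignored.
    = (2·15 + 2 + 0 − 20 − 0) / 2 = 12 / 2 = 6.

6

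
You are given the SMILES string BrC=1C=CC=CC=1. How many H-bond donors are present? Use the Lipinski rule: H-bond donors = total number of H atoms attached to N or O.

0

Donors: find every N or O and count the H atoms it carries.
  (no N or O atoms present)
Lipinski HBD = 0.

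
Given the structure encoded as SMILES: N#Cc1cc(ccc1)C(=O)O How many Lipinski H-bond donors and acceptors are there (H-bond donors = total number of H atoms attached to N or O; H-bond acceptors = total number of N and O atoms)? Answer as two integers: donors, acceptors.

1, 3

Donors: find every N or O and count the H atoms it carries.
  atom 1 (N): bond orders sum to 3 → 0 H
  atom 10 (O): bond orders sum to 2 → 0 H
  atom 11 (O): bond orders sum to 1 → 1 H
Lipinski HBD = 1.
Acceptors: N atoms = 1, O atoms = 2 → HBA = 3.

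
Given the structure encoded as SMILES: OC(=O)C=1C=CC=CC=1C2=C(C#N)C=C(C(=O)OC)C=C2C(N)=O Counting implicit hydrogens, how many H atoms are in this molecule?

12

Walk through each heavy atom and fill implicit hydrogens from standard valence (C 4, N 3, O 2, S 2, halogen 1):
  atom 1: O, bond orders sum to 1 (valence 2) → 1 H
  atom 2: C, bond orders sum to 4 (valence 4) → 0 H
  atom 3: O, bond orders sum to 2 (valence 2) → 0 H
  atom 4: C, bond orders sum to 4 (valence 4) → 0 H
  atom 5: C, bond orders sum to 3 (valence 4) → 1 H
  atom 6: C, bond orders sum to 3 (valence 4) → 1 H
  atom 7: C, bond orders sum to 3 (valence 4) → 1 H
  atom 8: C, bond orders sum to 3 (valence 4) → 1 H
  atom 9: C, bond orders sum to 4 (valence 4) → 0 H
  atom 10: C, bond orders sum to 4 (valence 4) → 0 H
  atom 11: C, bond orders sum to 4 (valence 4) → 0 H
  atom 12: C, bond orders sum to 4 (valence 4) → 0 H
  atom 13: N, bond orders sum to 3 (valence 3) → 0 H
  atom 14: C, bond orders sum to 3 (valence 4) → 1 H
  atom 15: C, bond orders sum to 4 (valence 4) → 0 H
  atom 16: C, bond orders sum to 4 (valence 4) → 0 H
  atom 17: O, bond orders sum to 2 (valence 2) → 0 H
  atom 18: O, bond orders sum to 2 (valence 2) → 0 H
  atom 19: C, bond orders sum to 1 (valence 4) → 3 H
  atom 20: C, bond orders sum to 3 (valence 4) → 1 H
  atom 21: C, bond orders sum to 4 (valence 4) → 0 H
  atom 22: C, bond orders sum to 4 (valence 4) → 0 H
  atom 23: N, bond orders sum to 1 (valence 3) → 2 H
  atom 24: O, bond orders sum to 2 (valence 2) → 0 H
Total hydrogens: 12.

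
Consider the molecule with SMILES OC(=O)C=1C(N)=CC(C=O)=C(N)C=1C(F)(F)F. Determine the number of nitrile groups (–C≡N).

Scan the SMILES for the nitrile motif — none present.
Groups that are present: 1 aldehyde, 1 carboxylic acid, 2 primary amine.

0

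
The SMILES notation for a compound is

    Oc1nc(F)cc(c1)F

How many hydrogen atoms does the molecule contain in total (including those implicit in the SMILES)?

Walk through each heavy atom and fill implicit hydrogens from standard valence (C 4, N 3, O 2, S 2, halogen 1); for lowercase aromatic atoms, an aromatic c carries 1 H when it has two neighbours and 0 H with three, and aromatic n carries 0 H:
  atom 1: O, bond orders sum to 1 (valence 2) → 1 H
  atom 2: aromatic c, 3 neighbours → 0 H
  atom 3: aromatic n, 2 neighbours → 0 H
  atom 4: aromatic c, 3 neighbours → 0 H
  atom 5: F (halogen, monovalent) → 0 H
  atom 6: aromatic c, 2 neighbours → 1 H
  atom 7: aromatic c, 3 neighbours → 0 H
  atom 8: aromatic c, 2 neighbours → 1 H
  atom 9: F (halogen, monovalent) → 0 H
Total hydrogens: 3.

3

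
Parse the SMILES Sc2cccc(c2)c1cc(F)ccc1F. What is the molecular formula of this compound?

C12H8F2S

Walk through each heavy atom and fill implicit hydrogens from standard valence (C 4, N 3, O 2, S 2, halogen 1); for lowercase aromatic atoms, an aromatic c carries 1 H when it has two neighbours and 0 H with three, and aromatic n carries 0 H:
  atom 1: S, bond orders sum to 1 (valence 2) → 1 H
  atom 2: aromatic c, 3 neighbours → 0 H
  atom 3: aromatic c, 2 neighbours → 1 H
  atom 4: aromatic c, 2 neighbours → 1 H
  atom 5: aromatic c, 2 neighbours → 1 H
  atom 6: aromatic c, 3 neighbours → 0 H
  atom 7: aromatic c, 2 neighbours → 1 H
  atom 8: aromatic c, 3 neighbours → 0 H
  atom 9: aromatic c, 2 neighbours → 1 H
  atom 10: aromatic c, 3 neighbours → 0 H
  atom 11: F (halogen, monovalent) → 0 H
  atom 12: aromatic c, 2 neighbours → 1 H
  atom 13: aromatic c, 2 neighbours → 1 H
  atom 14: aromatic c, 3 neighbours → 0 H
  atom 15: F (halogen, monovalent) → 0 H
Totals → C:12, H:8, F:2, S:1.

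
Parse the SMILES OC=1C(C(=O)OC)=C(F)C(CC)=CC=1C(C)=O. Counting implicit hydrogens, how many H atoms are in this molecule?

13

Walk through each heavy atom and fill implicit hydrogens from standard valence (C 4, N 3, O 2, S 2, halogen 1):
  atom 1: O, bond orders sum to 1 (valence 2) → 1 H
  atom 2: C, bond orders sum to 4 (valence 4) → 0 H
  atom 3: C, bond orders sum to 4 (valence 4) → 0 H
  atom 4: C, bond orders sum to 4 (valence 4) → 0 H
  atom 5: O, bond orders sum to 2 (valence 2) → 0 H
  atom 6: O, bond orders sum to 2 (valence 2) → 0 H
  atom 7: C, bond orders sum to 1 (valence 4) → 3 H
  atom 8: C, bond orders sum to 4 (valence 4) → 0 H
  atom 9: F (halogen, monovalent) → 0 H
  atom 10: C, bond orders sum to 4 (valence 4) → 0 H
  atom 11: C, bond orders sum to 2 (valence 4) → 2 H
  atom 12: C, bond orders sum to 1 (valence 4) → 3 H
  atom 13: C, bond orders sum to 3 (valence 4) → 1 H
  atom 14: C, bond orders sum to 4 (valence 4) → 0 H
  atom 15: C, bond orders sum to 4 (valence 4) → 0 H
  atom 16: C, bond orders sum to 1 (valence 4) → 3 H
  atom 17: O, bond orders sum to 2 (valence 2) → 0 H
Total hydrogens: 13.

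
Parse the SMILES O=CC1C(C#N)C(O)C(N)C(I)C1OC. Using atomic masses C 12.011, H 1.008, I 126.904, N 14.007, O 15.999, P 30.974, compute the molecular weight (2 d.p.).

First, the molecular formula is C9H13IN2O3 (counting implicit H from valence).
  C: 9 × 12.011 = 108.099
  H: 13 × 1.008 = 13.104
  I: 1 × 126.904 = 126.904
  N: 2 × 14.007 = 28.014
  O: 3 × 15.999 = 47.997
Sum: 9×12.011 + 13×1.008 + 1×126.904 + 2×14.007 + 3×15.999 = 324.118 → 324.12 g/mol.

324.12 g/mol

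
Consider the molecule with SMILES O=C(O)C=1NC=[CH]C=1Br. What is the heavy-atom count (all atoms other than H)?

9

Every atom symbol written in the SMILES (organic subset) is one heavy atom; implicit H are not written.
Heavy atoms by element → Br:1, C:5, N:1, O:2.
Total: 9.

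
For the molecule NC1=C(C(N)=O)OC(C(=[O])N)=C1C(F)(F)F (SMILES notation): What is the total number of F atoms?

3

Scan the SMILES for F atoms (remember two-letter symbols like Cl and Br are single atoms).
Fluorine count: 3.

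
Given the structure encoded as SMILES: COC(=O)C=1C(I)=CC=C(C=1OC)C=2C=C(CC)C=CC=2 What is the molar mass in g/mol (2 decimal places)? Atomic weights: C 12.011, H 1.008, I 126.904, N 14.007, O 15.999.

First, the molecular formula is C17H17IO3 (counting implicit H from valence).
  C: 17 × 12.011 = 204.187
  H: 17 × 1.008 = 17.136
  I: 1 × 126.904 = 126.904
  O: 3 × 15.999 = 47.997
Sum: 17×12.011 + 17×1.008 + 1×126.904 + 3×15.999 = 396.224 → 396.22 g/mol.

396.22 g/mol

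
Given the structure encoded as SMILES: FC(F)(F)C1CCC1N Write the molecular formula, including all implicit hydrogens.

C5H8F3N

Walk through each heavy atom and fill implicit hydrogens from standard valence (C 4, N 3, O 2, S 2, halogen 1):
  atom 1: F (halogen, monovalent) → 0 H
  atom 2: C, bond orders sum to 4 (valence 4) → 0 H
  atom 3: F (halogen, monovalent) → 0 H
  atom 4: F (halogen, monovalent) → 0 H
  atom 5: C, bond orders sum to 3 (valence 4) → 1 H
  atom 6: C, bond orders sum to 2 (valence 4) → 2 H
  atom 7: C, bond orders sum to 2 (valence 4) → 2 H
  atom 8: C, bond orders sum to 3 (valence 4) → 1 H
  atom 9: N, bond orders sum to 1 (valence 3) → 2 H
Totals → C:5, H:8, F:3, N:1.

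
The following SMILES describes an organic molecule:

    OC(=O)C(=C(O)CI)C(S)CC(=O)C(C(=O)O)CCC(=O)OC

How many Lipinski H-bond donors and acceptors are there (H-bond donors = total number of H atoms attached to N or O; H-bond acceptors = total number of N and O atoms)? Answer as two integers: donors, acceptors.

3, 8

Donors: find every N or O and count the H atoms it carries.
  atom 1 (O): bond orders sum to 1 → 1 H
  atom 3 (O): bond orders sum to 2 → 0 H
  atom 6 (O): bond orders sum to 1 → 1 H
  atom 13 (O): bond orders sum to 2 → 0 H
  atom 16 (O): bond orders sum to 2 → 0 H
  atom 17 (O): bond orders sum to 1 → 1 H
  atom 21 (O): bond orders sum to 2 → 0 H
  atom 22 (O): bond orders sum to 2 → 0 H
Lipinski HBD = 3.
Acceptors: N atoms = 0, O atoms = 8 → HBA = 8.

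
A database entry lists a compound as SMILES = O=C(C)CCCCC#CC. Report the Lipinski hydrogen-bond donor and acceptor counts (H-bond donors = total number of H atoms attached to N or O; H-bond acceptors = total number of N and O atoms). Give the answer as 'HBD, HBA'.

0, 1

Donors: find every N or O and count the H atoms it carries.
  atom 1 (O): bond orders sum to 2 → 0 H
Lipinski HBD = 0.
Acceptors: N atoms = 0, O atoms = 1 → HBA = 1.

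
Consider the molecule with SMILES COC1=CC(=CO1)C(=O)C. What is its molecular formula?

Walk through each heavy atom and fill implicit hydrogens from standard valence (C 4, N 3, O 2, S 2, halogen 1):
  atom 1: C, bond orders sum to 1 (valence 4) → 3 H
  atom 2: O, bond orders sum to 2 (valence 2) → 0 H
  atom 3: C, bond orders sum to 4 (valence 4) → 0 H
  atom 4: C, bond orders sum to 3 (valence 4) → 1 H
  atom 5: C, bond orders sum to 4 (valence 4) → 0 H
  atom 6: C, bond orders sum to 3 (valence 4) → 1 H
  atom 7: O, bond orders sum to 2 (valence 2) → 0 H
  atom 8: C, bond orders sum to 4 (valence 4) → 0 H
  atom 9: O, bond orders sum to 2 (valence 2) → 0 H
  atom 10: C, bond orders sum to 1 (valence 4) → 3 H
Totals → C:7, H:8, O:3.

C7H8O3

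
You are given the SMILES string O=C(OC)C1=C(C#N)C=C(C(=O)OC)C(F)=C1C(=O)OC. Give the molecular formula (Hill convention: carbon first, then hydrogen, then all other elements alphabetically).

Walk through each heavy atom and fill implicit hydrogens from standard valence (C 4, N 3, O 2, S 2, halogen 1):
  atom 1: O, bond orders sum to 2 (valence 2) → 0 H
  atom 2: C, bond orders sum to 4 (valence 4) → 0 H
  atom 3: O, bond orders sum to 2 (valence 2) → 0 H
  atom 4: C, bond orders sum to 1 (valence 4) → 3 H
  atom 5: C, bond orders sum to 4 (valence 4) → 0 H
  atom 6: C, bond orders sum to 4 (valence 4) → 0 H
  atom 7: C, bond orders sum to 4 (valence 4) → 0 H
  atom 8: N, bond orders sum to 3 (valence 3) → 0 H
  atom 9: C, bond orders sum to 3 (valence 4) → 1 H
  atom 10: C, bond orders sum to 4 (valence 4) → 0 H
  atom 11: C, bond orders sum to 4 (valence 4) → 0 H
  atom 12: O, bond orders sum to 2 (valence 2) → 0 H
  atom 13: O, bond orders sum to 2 (valence 2) → 0 H
  atom 14: C, bond orders sum to 1 (valence 4) → 3 H
  atom 15: C, bond orders sum to 4 (valence 4) → 0 H
  atom 16: F (halogen, monovalent) → 0 H
  atom 17: C, bond orders sum to 4 (valence 4) → 0 H
  atom 18: C, bond orders sum to 4 (valence 4) → 0 H
  atom 19: O, bond orders sum to 2 (valence 2) → 0 H
  atom 20: O, bond orders sum to 2 (valence 2) → 0 H
  atom 21: C, bond orders sum to 1 (valence 4) → 3 H
Totals → C:13, H:10, F:1, N:1, O:6.
In Hill order: C13H10FNO6.

C13H10FNO6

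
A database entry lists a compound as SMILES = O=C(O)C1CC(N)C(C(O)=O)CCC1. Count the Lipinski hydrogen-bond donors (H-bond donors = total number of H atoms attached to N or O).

4

Donors: find every N or O and count the H atoms it carries.
  atom 1 (O): bond orders sum to 2 → 0 H
  atom 3 (O): bond orders sum to 1 → 1 H
  atom 7 (N): bond orders sum to 1 → 2 H
  atom 10 (O): bond orders sum to 1 → 1 H
  atom 11 (O): bond orders sum to 2 → 0 H
Lipinski HBD = 4.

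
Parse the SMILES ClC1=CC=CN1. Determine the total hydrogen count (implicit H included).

4

Walk through each heavy atom and fill implicit hydrogens from standard valence (C 4, N 3, O 2, S 2, halogen 1):
  atom 1: Cl (halogen, monovalent) → 0 H
  atom 2: C, bond orders sum to 4 (valence 4) → 0 H
  atom 3: C, bond orders sum to 3 (valence 4) → 1 H
  atom 4: C, bond orders sum to 3 (valence 4) → 1 H
  atom 5: C, bond orders sum to 3 (valence 4) → 1 H
  atom 6: N, bond orders sum to 2 (valence 3) → 1 H
Total hydrogens: 4.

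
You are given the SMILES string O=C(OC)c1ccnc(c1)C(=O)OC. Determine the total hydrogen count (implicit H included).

Walk through each heavy atom and fill implicit hydrogens from standard valence (C 4, N 3, O 2, S 2, halogen 1); for lowercase aromatic atoms, an aromatic c carries 1 H when it has two neighbours and 0 H with three, and aromatic n carries 0 H:
  atom 1: O, bond orders sum to 2 (valence 2) → 0 H
  atom 2: C, bond orders sum to 4 (valence 4) → 0 H
  atom 3: O, bond orders sum to 2 (valence 2) → 0 H
  atom 4: C, bond orders sum to 1 (valence 4) → 3 H
  atom 5: aromatic c, 3 neighbours → 0 H
  atom 6: aromatic c, 2 neighbours → 1 H
  atom 7: aromatic c, 2 neighbours → 1 H
  atom 8: aromatic n, 2 neighbours → 0 H
  atom 9: aromatic c, 3 neighbours → 0 H
  atom 10: aromatic c, 2 neighbours → 1 H
  atom 11: C, bond orders sum to 4 (valence 4) → 0 H
  atom 12: O, bond orders sum to 2 (valence 2) → 0 H
  atom 13: O, bond orders sum to 2 (valence 2) → 0 H
  atom 14: C, bond orders sum to 1 (valence 4) → 3 H
Total hydrogens: 9.

9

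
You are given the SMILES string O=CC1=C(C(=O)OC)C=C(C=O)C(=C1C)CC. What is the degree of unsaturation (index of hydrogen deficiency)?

7

Molecular formula: C13H14O4.
DoU = (2C + 2 + N − H − X) / 2, where X is the halogen count and O/S are ignored.
    = (2·13 + 2 + 0 − 14 − 0) / 2 = 14 / 2 = 7.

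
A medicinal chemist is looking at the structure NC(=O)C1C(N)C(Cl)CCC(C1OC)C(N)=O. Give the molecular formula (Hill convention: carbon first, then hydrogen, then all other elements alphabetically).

C10H18ClN3O3

Walk through each heavy atom and fill implicit hydrogens from standard valence (C 4, N 3, O 2, S 2, halogen 1):
  atom 1: N, bond orders sum to 1 (valence 3) → 2 H
  atom 2: C, bond orders sum to 4 (valence 4) → 0 H
  atom 3: O, bond orders sum to 2 (valence 2) → 0 H
  atom 4: C, bond orders sum to 3 (valence 4) → 1 H
  atom 5: C, bond orders sum to 3 (valence 4) → 1 H
  atom 6: N, bond orders sum to 1 (valence 3) → 2 H
  atom 7: C, bond orders sum to 3 (valence 4) → 1 H
  atom 8: Cl (halogen, monovalent) → 0 H
  atom 9: C, bond orders sum to 2 (valence 4) → 2 H
  atom 10: C, bond orders sum to 2 (valence 4) → 2 H
  atom 11: C, bond orders sum to 3 (valence 4) → 1 H
  atom 12: C, bond orders sum to 3 (valence 4) → 1 H
  atom 13: O, bond orders sum to 2 (valence 2) → 0 H
  atom 14: C, bond orders sum to 1 (valence 4) → 3 H
  atom 15: C, bond orders sum to 4 (valence 4) → 0 H
  atom 16: N, bond orders sum to 1 (valence 3) → 2 H
  atom 17: O, bond orders sum to 2 (valence 2) → 0 H
Totals → C:10, H:18, Cl:1, N:3, O:3.
In Hill order: C10H18ClN3O3.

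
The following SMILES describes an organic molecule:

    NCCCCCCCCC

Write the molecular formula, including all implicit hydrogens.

C9H21N

Walk through each heavy atom and fill implicit hydrogens from standard valence (C 4, N 3, O 2, S 2, halogen 1):
  atom 1: N, bond orders sum to 1 (valence 3) → 2 H
  atom 2: C, bond orders sum to 2 (valence 4) → 2 H
  atom 3: C, bond orders sum to 2 (valence 4) → 2 H
  atom 4: C, bond orders sum to 2 (valence 4) → 2 H
  atom 5: C, bond orders sum to 2 (valence 4) → 2 H
  atom 6: C, bond orders sum to 2 (valence 4) → 2 H
  atom 7: C, bond orders sum to 2 (valence 4) → 2 H
  atom 8: C, bond orders sum to 2 (valence 4) → 2 H
  atom 9: C, bond orders sum to 2 (valence 4) → 2 H
  atom 10: C, bond orders sum to 1 (valence 4) → 3 H
Totals → C:9, H:21, N:1.
In Hill order: C9H21N.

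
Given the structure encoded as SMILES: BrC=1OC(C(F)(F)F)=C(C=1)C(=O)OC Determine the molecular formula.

C7H4BrF3O3

Walk through each heavy atom and fill implicit hydrogens from standard valence (C 4, N 3, O 2, S 2, halogen 1):
  atom 1: Br (halogen, monovalent) → 0 H
  atom 2: C, bond orders sum to 4 (valence 4) → 0 H
  atom 3: O, bond orders sum to 2 (valence 2) → 0 H
  atom 4: C, bond orders sum to 4 (valence 4) → 0 H
  atom 5: C, bond orders sum to 4 (valence 4) → 0 H
  atom 6: F (halogen, monovalent) → 0 H
  atom 7: F (halogen, monovalent) → 0 H
  atom 8: F (halogen, monovalent) → 0 H
  atom 9: C, bond orders sum to 4 (valence 4) → 0 H
  atom 10: C, bond orders sum to 3 (valence 4) → 1 H
  atom 11: C, bond orders sum to 4 (valence 4) → 0 H
  atom 12: O, bond orders sum to 2 (valence 2) → 0 H
  atom 13: O, bond orders sum to 2 (valence 2) → 0 H
  atom 14: C, bond orders sum to 1 (valence 4) → 3 H
Totals → C:7, H:4, Br:1, F:3, O:3.
In Hill order: C7H4BrF3O3.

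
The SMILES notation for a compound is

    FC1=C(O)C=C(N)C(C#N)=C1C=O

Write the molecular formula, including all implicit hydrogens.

C8H5FN2O2

Walk through each heavy atom and fill implicit hydrogens from standard valence (C 4, N 3, O 2, S 2, halogen 1):
  atom 1: F (halogen, monovalent) → 0 H
  atom 2: C, bond orders sum to 4 (valence 4) → 0 H
  atom 3: C, bond orders sum to 4 (valence 4) → 0 H
  atom 4: O, bond orders sum to 1 (valence 2) → 1 H
  atom 5: C, bond orders sum to 3 (valence 4) → 1 H
  atom 6: C, bond orders sum to 4 (valence 4) → 0 H
  atom 7: N, bond orders sum to 1 (valence 3) → 2 H
  atom 8: C, bond orders sum to 4 (valence 4) → 0 H
  atom 9: C, bond orders sum to 4 (valence 4) → 0 H
  atom 10: N, bond orders sum to 3 (valence 3) → 0 H
  atom 11: C, bond orders sum to 4 (valence 4) → 0 H
  atom 12: C, bond orders sum to 3 (valence 4) → 1 H
  atom 13: O, bond orders sum to 2 (valence 2) → 0 H
Totals → C:8, H:5, F:1, N:2, O:2.
In Hill order: C8H5FN2O2.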